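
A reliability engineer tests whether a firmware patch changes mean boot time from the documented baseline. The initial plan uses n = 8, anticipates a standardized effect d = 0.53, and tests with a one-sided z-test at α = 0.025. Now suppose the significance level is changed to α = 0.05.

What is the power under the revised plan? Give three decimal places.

Power ≈ 0.442

δ = d·√n = 0.53 × √8 = 1.4991 (unchanged). New critical value: z_{0.05} = 1.645.
Revised power = P(Z > 1.645 − δ) = Φ(-0.146) = 0.4420.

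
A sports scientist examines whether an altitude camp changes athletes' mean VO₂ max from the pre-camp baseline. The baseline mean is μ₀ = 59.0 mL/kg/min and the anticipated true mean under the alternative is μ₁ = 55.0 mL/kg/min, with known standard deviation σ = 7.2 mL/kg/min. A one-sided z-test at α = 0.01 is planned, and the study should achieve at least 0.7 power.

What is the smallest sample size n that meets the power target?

Standardized effect: d = |μ₁ − μ₀| / σ = |55.0 − 59.0| / 7.2 = 0.5556
Set Φ(δ − 2.326) = 0.7; then δ − 2.326 = Φ⁻¹(0.7) = 0.524, giving δ = 2.851.
δ = d·√n ⇒ n = (δ/d)² = (2.851 / 0.5556)² = 26.33.
Round up to the next whole unit.

n = 27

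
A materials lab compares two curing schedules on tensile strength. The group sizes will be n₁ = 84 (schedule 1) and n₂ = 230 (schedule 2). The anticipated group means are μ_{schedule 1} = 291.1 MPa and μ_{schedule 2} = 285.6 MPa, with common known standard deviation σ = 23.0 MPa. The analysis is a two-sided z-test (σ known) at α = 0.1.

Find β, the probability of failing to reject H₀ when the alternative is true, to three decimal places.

Standardized effect: d = |μ_{schedule 1} − μ_{schedule 2}| / σ = |291.1 − 285.6| / 23.0 = 0.2391
Noncentrality parameter: δ = d / √(1/n₁ + 1/n₂) = 0.2391 / √(1/84 + 1/230) = 1.8757
Two-sided α = 0.1 → critical value z_{0.05} = 1.645.
Power = Φ(δ − 1.645) + Φ(−δ − 1.645) = Φ(0.231) + Φ(-3.521) = 0.5913 + 0.0002 = 0.5915.
Type II error: β = 1 − power = 1 − 0.5915 = 0.4085.

β ≈ 0.408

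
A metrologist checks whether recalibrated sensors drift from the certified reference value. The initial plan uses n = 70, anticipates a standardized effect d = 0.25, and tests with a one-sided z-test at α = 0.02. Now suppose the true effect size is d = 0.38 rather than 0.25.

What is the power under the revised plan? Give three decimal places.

With d = 0.38: δ = d·√n = 0.38 × √70 = 3.1793. Critical value z_{0.02} = 2.054.
Revised power = Φ(δ − 2.054) = Φ(1.126) = 0.8698.

Power ≈ 0.870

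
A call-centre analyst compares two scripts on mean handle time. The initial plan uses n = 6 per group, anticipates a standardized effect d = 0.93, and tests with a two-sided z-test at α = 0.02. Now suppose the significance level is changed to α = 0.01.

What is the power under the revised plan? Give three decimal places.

δ = d·√(n/2) = 0.93 × √(6/2) = 1.6108 (unchanged). New critical value: z_{0.005} = 2.576.
Revised power = Φ(δ − 2.576) + Φ(−δ − 2.576) = Φ(-0.965) + Φ(-4.187) = 0.1673 + 0.0000 = 0.1673.

Power ≈ 0.167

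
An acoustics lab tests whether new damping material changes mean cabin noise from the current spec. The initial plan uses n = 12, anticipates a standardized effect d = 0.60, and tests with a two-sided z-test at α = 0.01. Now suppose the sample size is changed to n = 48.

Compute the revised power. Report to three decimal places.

Power ≈ 0.943

With n = 48: δ = d·√n = 0.60 × √48 = 4.1569. Critical value z_{0.005} = 2.576.
Revised power = Φ(δ − 2.576) + Φ(−δ − 2.576) = Φ(1.581) + Φ(-6.733) = 0.9431 + 0.0000 = 0.9431.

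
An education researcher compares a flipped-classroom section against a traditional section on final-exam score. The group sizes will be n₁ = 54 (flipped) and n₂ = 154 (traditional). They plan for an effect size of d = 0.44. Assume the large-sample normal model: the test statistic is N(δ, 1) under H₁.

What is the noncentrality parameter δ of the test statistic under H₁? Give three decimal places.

δ ≈ 2.782

The noncentrality parameter scales effect size by the design's sample-size factor: δ = d / √(1/n₁ + 1/n₂) = 0.44 / √(1/54 + 1/154) = 2.7821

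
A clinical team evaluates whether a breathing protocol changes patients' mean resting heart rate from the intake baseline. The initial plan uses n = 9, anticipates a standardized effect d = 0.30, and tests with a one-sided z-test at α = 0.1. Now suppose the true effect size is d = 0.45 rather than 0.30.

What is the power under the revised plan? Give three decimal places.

With d = 0.45: δ = d·√n = 0.45 × √9 = 1.3500. Critical value z_{0.1} = 1.282.
Revised power = Φ(δ − 1.282) = Φ(0.068) = 0.5273.

Power ≈ 0.527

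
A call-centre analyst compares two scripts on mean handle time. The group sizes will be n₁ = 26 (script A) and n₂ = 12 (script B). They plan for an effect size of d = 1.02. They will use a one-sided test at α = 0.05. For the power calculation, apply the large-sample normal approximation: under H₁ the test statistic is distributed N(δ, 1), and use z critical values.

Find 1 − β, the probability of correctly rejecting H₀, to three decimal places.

Power ≈ 0.899

Noncentrality parameter: δ = d / √(1/n₁ + 1/n₂) = 1.02 / √(1/26 + 1/12) = 2.9227
One-sided α = 0.05 → critical value z_{0.05} = 1.645.
Power = P(Z > 1.645 − δ) = Φ(1.278) = 0.8993.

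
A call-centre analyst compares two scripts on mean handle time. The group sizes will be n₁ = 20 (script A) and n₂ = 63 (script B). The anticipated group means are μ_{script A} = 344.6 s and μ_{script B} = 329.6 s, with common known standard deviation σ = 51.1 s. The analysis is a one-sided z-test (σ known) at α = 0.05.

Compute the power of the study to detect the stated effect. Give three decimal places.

Standardized effect: d = |μ_{script A} − μ_{script B}| / σ = |344.6 − 329.6| / 51.1 = 0.2935
Noncentrality parameter: δ = d / √(1/n₁ + 1/n₂) = 0.2935 / √(1/20 + 1/63) = 1.1437
One-sided α = 0.05 → critical value z_{0.05} = 1.645.
Power = Φ(δ − 1.645) = Φ(-0.501) = 0.3081.

Power ≈ 0.308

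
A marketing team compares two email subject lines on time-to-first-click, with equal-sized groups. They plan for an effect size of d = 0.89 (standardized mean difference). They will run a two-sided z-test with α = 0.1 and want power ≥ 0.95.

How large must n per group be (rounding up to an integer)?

For power 0.95 need Φ(δ − z_{0.05}) = 0.95, so δ = z_{0.05} + z_{0.05} = 1.645 + 1.645 = 3.290.
(The Φ(−δ − z_{α/2}) term is vanishingly small for δ > 0 and is dropped in the standard sample-size formula.)
δ = d·√(n/2) ⇒ n = 2(δ/d)² = 2 × (3.290 / 0.89)² = 27.33.
Round up to the next whole unit.

n = 28 per group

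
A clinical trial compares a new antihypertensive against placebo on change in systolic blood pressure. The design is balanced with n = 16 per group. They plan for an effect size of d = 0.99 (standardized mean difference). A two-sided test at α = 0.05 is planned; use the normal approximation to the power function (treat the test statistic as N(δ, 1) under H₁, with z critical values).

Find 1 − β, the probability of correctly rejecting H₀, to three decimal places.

Noncentrality parameter: δ = d·√(n/2) = 0.99 × √(16/2) = 2.8001
Two-sided α = 0.05 → critical value z_{0.025} = 1.960.
Power = Φ(δ − 1.960) + Φ(−δ − 1.960) = Φ(0.840) + Φ(-4.760) = 0.7996 + 0.0000 = 0.7996.

Power ≈ 0.800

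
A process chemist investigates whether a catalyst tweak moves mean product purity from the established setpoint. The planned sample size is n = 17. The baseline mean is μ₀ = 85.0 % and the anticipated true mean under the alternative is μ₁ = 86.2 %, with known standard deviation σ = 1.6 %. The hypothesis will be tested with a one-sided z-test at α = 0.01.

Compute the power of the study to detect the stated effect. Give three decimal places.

Power ≈ 0.778

Standardized effect: d = |μ₁ − μ₀| / σ = |86.2 − 85.0| / 1.6 = 0.7500
Noncentrality parameter: δ = d·√n = 0.7500 × √17 = 3.0923
One-sided α = 0.01 → critical value z_{0.01} = 2.326.
Power = P(Z > 2.326 − δ) = Φ(0.766) = 0.7782.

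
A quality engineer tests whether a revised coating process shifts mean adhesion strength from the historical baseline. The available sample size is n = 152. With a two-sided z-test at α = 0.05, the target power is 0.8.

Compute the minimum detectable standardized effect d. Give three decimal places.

Need Φ(δ − 1.960) = 0.8, so δ = 1.960 + 0.842 = 2.802.
(The second rejection-region term Φ(−δ − z_{α/2}) is negligible and dropped.)
δ = d·√n ⇒ d = δ/√n = 2.802/√152 = 0.2272.

d ≈ 0.227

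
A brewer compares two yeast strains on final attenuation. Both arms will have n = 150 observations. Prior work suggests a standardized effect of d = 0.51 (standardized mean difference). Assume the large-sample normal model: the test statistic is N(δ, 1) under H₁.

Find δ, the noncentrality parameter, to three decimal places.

δ ≈ 4.417

The noncentrality parameter scales effect size by the design's sample-size factor: δ = d·√(n/2) = 0.51 × √(150/2) = 4.4167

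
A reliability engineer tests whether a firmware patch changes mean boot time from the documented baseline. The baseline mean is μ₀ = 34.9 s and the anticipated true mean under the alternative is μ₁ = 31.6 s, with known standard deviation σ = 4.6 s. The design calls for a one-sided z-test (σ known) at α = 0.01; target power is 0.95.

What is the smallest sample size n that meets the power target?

n = 31

Standardized effect: d = |μ₁ − μ₀| / σ = |31.6 − 34.9| / 4.6 = 0.7174
Set Φ(δ − 2.326) = 0.95; then δ − 2.326 = Φ⁻¹(0.95) = 1.645, giving δ = 3.971.
δ = d·√n ⇒ n = (δ/d)² = (3.971 / 0.7174)² = 30.64.
Rounding up, n = 31.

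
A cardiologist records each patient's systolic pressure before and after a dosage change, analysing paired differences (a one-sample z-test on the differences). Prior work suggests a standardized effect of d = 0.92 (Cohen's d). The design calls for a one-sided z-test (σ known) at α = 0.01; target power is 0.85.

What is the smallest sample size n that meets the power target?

n = 14

Set Φ(δ − 2.326) = 0.85; then δ − 2.326 = Φ⁻¹(0.85) = 1.036, giving δ = 3.363.
δ = d·√n ⇒ n = (δ/d)² = (3.363 / 0.92)² = 13.36.
Rounding up, n = 14.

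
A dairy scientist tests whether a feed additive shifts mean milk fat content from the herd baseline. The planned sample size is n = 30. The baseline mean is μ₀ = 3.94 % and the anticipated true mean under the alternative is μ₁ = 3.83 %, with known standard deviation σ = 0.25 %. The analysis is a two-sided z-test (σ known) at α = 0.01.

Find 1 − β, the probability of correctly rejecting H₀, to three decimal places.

Standardized effect: d = |μ₁ − μ₀| / σ = |3.83 − 3.94| / 0.25 = 0.4400
Noncentrality parameter: δ = d·√n = 0.4400 × √30 = 2.4100
Critical value for a two-sided test at α = 0.01: z_{α/2} = 2.576.
Power = Φ(δ − 2.576) + Φ(−δ − 2.576) = Φ(-0.166) + Φ(-4.986) = 0.4341 + 0.0000 = 0.4341.

Power ≈ 0.434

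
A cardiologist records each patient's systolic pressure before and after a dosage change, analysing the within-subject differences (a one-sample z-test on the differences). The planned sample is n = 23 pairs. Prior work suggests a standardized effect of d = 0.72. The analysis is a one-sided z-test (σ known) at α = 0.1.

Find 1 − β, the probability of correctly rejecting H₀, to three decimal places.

Noncentrality parameter: δ = d·√n = 0.72 × √23 = 3.4530
Critical value for a one-sided test at α = 0.1: z_α = 1.282.
Power = P(Z > 1.282 − δ) = Φ(2.171) = 0.9851.

Power ≈ 0.985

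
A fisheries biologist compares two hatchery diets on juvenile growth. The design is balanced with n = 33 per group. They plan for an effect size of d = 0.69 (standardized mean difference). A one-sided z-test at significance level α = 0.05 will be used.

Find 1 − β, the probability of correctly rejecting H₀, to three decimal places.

Noncentrality parameter: δ = d·√(n/2) = 0.69 × √(33/2) = 2.8028
Critical value for a one-sided test at α = 0.05: z_α = 1.645.
Power = Φ(δ − 1.645) = Φ(1.158) = 0.8766.

Power ≈ 0.877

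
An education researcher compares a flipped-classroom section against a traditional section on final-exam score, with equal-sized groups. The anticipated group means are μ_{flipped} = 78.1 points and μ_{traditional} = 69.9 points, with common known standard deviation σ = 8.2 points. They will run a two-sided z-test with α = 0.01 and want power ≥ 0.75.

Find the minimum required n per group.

Standardized effect: d = |μ_{flipped} − μ_{traditional}| / σ = |78.1 − 69.9| / 8.2 = 1.0000
Set Φ(δ − 2.576) = 0.75; then δ − 2.576 = Φ⁻¹(0.75) = 0.674, giving δ = 3.250.
(Ignoring the negligible lower-tail rejection probability gives the usual closed-form inversion.)
δ = d·√(n/2) ⇒ n = 2(δ/d)² = 2 × (3.250 / 1.0000)² = 21.13.
Rounding up, n = 22 per group.

n = 22 per group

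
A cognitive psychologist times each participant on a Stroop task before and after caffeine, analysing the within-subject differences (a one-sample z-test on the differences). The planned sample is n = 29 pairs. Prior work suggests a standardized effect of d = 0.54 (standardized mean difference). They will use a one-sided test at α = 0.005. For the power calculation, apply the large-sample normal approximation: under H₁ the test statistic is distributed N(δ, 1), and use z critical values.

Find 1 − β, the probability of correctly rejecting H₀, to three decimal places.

Power ≈ 0.630

Noncentrality parameter: δ = d·√n = 0.54 × √29 = 2.9080
One-sided α = 0.005 → critical value z_{0.005} = 2.576.
Power = Φ(δ − 2.576) = Φ(0.332) = 0.6301.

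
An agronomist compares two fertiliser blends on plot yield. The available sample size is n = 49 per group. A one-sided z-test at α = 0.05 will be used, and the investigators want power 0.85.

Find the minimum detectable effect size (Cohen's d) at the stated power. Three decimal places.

Need Φ(δ − 1.645) = 0.85, so δ = 1.645 + 1.036 = 2.681.
δ = d·√(n/2) ⇒ d = δ/√(n/2) = 2.681/√(49/2) = 0.5417.

d ≈ 0.542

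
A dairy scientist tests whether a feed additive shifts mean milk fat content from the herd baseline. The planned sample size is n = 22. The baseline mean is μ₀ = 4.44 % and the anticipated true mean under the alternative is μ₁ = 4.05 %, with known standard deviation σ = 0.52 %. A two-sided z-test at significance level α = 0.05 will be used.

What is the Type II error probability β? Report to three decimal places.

Standardized effect: d = |μ₁ − μ₀| / σ = |4.05 − 4.44| / 0.52 = 0.7500
Noncentrality parameter: δ = d·√n = 0.7500 × √22 = 3.5178
Two-sided α = 0.05 → critical value z_{0.025} = 1.960.
Power = Φ(δ − 1.960) + Φ(−δ − 1.960) = Φ(1.558) + Φ(-5.478) = 0.9404 + 0.0000 = 0.9404.
Type II error: β = 1 − power = 1 − 0.9404 = 0.0596.

β ≈ 0.060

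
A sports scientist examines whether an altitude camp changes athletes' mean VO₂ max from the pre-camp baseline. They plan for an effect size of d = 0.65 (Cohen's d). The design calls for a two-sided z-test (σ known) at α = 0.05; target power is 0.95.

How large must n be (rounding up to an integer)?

n = 31

For power 0.95 need Φ(δ − z_{0.025}) = 0.95, so δ = z_{0.025} + z_{0.05} = 1.960 + 1.645 = 3.605.
(Ignoring the negligible lower-tail rejection probability gives the usual closed-form inversion.)
δ = d·√n ⇒ n = (δ/d)² = (3.605 / 0.65)² = 30.76.
Round up to the next whole unit.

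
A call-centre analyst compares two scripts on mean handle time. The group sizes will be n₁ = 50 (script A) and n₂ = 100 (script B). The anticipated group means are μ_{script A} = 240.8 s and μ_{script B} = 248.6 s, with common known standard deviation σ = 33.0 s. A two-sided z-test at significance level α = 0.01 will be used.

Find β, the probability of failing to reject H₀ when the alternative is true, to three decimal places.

Standardized effect: d = |μ_{script A} − μ_{script B}| / σ = |240.8 − 248.6| / 33.0 = 0.2364
Noncentrality parameter: δ = d / √(1/n₁ + 1/n₂) = 0.2364 / √(1/50 + 1/100) = 1.3646
Two-sided α = 0.01 → critical value z_{0.005} = 2.576.
Power = Φ(δ − 2.576) + Φ(−δ − 2.576) = Φ(-1.211) + Φ(-3.940) = 0.1129 + 0.0000 = 0.1130.
Type II error: β = 1 − power = 1 − 0.1130 = 0.8870.

β ≈ 0.887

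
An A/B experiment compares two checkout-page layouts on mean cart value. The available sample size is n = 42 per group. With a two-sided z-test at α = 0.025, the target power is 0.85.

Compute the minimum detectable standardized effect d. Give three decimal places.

d ≈ 0.715

Need Φ(δ − 2.241) = 0.85, so δ = 2.241 + 1.036 = 3.278.
(Lower-tail contribution to power is negligible for δ > 0.)
δ = d·√(n/2) ⇒ d = δ/√(n/2) = 3.278/√(42/2) = 0.7153.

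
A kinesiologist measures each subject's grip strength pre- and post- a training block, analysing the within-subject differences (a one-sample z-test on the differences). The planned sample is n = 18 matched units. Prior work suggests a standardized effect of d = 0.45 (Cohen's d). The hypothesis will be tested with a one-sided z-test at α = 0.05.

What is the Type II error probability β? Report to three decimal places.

β ≈ 0.396

Noncentrality parameter: δ = d·√n = 0.45 × √18 = 1.9092
Critical value for a one-sided test at α = 0.05: z_α = 1.645.
Power = P(Z > 1.645 − δ) = Φ(0.264) = 0.6042.
Type II error: β = 1 − power = 1 − 0.6042 = 0.3958.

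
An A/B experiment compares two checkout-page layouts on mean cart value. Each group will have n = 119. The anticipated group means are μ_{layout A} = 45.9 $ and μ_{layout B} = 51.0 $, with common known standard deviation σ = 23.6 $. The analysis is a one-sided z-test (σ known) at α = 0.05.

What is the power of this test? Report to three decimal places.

Standardized effect: d = |μ_{layout A} − μ_{layout B}| / σ = |45.9 − 51.0| / 23.6 = 0.2161
Noncentrality parameter: δ = d·√(n/2) = 0.2161 × √(119/2) = 1.6669
Critical value for a one-sided test at α = 0.05: z_α = 1.645.
Power = Φ(δ − 1.645) = Φ(0.022) = 0.5088.

Power ≈ 0.509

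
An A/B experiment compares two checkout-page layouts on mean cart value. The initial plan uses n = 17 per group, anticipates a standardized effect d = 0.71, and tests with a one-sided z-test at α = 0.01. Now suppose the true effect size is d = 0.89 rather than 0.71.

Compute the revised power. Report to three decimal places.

Power ≈ 0.606

With d = 0.89: δ = d·√(n/2) = 0.89 × √(17/2) = 2.5948. Critical value z_{0.01} = 2.326.
Revised power = Φ(δ − 2.326) = Φ(0.268) = 0.6058.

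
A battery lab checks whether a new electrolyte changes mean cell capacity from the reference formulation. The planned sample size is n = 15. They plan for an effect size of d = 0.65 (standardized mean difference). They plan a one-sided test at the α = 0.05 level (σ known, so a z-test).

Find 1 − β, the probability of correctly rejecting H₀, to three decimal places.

Noncentrality parameter: δ = d·√n = 0.65 × √15 = 2.5174
One-sided α = 0.05 → critical value z_{0.05} = 1.645.
Power = Φ(δ − 1.645) = Φ(0.873) = 0.8086.

Power ≈ 0.809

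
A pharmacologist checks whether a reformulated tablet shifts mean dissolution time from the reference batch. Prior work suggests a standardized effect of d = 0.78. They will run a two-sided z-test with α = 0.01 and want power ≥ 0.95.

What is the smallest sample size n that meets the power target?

n = 30

Set Φ(δ − 2.576) = 0.95; then δ − 2.576 = Φ⁻¹(0.95) = 1.645, giving δ = 4.221.
(Ignoring the negligible lower-tail rejection probability gives the usual closed-form inversion.)
δ = d·√n ⇒ n = (δ/d)² = (4.221 / 0.78)² = 29.28.
Round up to the next whole unit.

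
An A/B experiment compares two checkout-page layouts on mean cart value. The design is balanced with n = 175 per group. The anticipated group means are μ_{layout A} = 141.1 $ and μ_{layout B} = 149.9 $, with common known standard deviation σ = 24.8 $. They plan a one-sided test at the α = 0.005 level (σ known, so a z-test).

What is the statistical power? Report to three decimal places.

Standardized effect: d = |μ_{layout A} − μ_{layout B}| / σ = |141.1 − 149.9| / 24.8 = 0.3548
Noncentrality parameter: δ = d·√(n/2) = 0.3548 × √(175/2) = 3.3192
Critical value for a one-sided test at α = 0.005: z_α = 2.576.
Power = Φ(δ − 2.576) = Φ(0.743) = 0.7714.

Power ≈ 0.771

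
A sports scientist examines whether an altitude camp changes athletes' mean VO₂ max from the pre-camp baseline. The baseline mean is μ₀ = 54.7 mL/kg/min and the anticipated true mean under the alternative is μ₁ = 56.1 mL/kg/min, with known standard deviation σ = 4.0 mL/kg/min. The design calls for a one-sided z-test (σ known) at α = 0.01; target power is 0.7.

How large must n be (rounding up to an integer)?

n = 67

Standardized effect: d = |μ₁ − μ₀| / σ = |56.1 − 54.7| / 4.0 = 0.3500
For power 0.7 need Φ(δ − z_{0.01}) = 0.7, so δ = z_{0.01} + z_{0.30} = 2.326 + 0.524 = 2.851.
δ = d·√n ⇒ n = (δ/d)² = (2.851 / 0.3500)² = 66.34.
Rounding up, n = 67.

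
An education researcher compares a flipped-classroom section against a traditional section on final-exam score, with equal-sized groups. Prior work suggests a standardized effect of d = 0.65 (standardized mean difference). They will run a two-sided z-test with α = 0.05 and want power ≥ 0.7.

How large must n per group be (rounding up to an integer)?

For power 0.7 need Φ(δ − z_{0.025}) = 0.7, so δ = z_{0.025} + z_{0.30} = 1.960 + 0.524 = 2.484.
(For δ > 0 the lower-tail rejection region contributes negligibly to power, so the one-term inversion is standard.)
δ = d·√(n/2) ⇒ n = 2(δ/d)² = 2 × (2.484 / 0.65)² = 29.22.
Rounding up, n = 30 per group.

n = 30 per group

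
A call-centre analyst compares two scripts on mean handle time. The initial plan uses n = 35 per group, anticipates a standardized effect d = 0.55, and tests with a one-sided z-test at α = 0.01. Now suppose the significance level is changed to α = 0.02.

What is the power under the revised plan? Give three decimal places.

δ = d·√(n/2) = 0.55 × √(35/2) = 2.3008 (unchanged). New critical value: z_{0.02} = 2.054.
Revised power = Φ(δ − 2.054) = Φ(0.247) = 0.5976.

Power ≈ 0.598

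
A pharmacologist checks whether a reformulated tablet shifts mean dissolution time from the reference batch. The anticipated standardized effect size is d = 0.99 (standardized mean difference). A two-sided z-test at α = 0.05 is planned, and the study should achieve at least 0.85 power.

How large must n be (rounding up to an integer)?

Set Φ(δ − 1.960) = 0.85; then δ − 1.960 = Φ⁻¹(0.85) = 1.036, giving δ = 2.996.
(The Φ(−δ − z_{α/2}) term is vanishingly small for δ > 0 and is dropped in the standard sample-size formula.)
δ = d·√n ⇒ n = (δ/d)² = (2.996 / 0.99)² = 9.16.
Rounding up, n = 10.

n = 10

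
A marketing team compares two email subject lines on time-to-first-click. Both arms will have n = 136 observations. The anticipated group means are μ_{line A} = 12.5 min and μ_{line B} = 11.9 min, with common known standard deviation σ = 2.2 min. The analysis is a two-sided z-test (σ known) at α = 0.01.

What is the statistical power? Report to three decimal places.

Standardized effect: d = |μ_{line A} − μ_{line B}| / σ = |12.5 − 11.9| / 2.2 = 0.2727
Noncentrality parameter: δ = d·√(n/2) = 0.2727 × √(136/2) = 2.2490
Two-sided α = 0.01 → critical value z_{0.005} = 2.576.
Power = Φ(δ − 2.576) + Φ(−δ − 2.576) = Φ(-0.327) + Φ(-4.825) = 0.3719 + 0.0000 = 0.3719.

Power ≈ 0.372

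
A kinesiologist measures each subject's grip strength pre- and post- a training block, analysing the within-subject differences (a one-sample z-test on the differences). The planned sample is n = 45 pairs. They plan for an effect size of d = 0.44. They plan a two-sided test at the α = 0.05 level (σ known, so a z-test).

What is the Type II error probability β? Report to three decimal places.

Noncentrality parameter: δ = d·√n = 0.44 × √45 = 2.9516
Critical value for a two-sided test at α = 0.05: z_{α/2} = 1.960.
Power = Φ(δ − 1.960) + Φ(−δ − 1.960) = Φ(0.992) + Φ(-4.912) = 0.8393 + 0.0000 = 0.8393.
Type II error: β = 1 − power = 1 − 0.8393 = 0.1607.

β ≈ 0.161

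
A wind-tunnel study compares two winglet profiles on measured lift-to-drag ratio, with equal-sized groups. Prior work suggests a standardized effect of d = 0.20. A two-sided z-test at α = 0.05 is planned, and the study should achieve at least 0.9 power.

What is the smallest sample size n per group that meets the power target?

n = 526 per group

Set Φ(δ − 1.960) = 0.9; then δ − 1.960 = Φ⁻¹(0.9) = 1.282, giving δ = 3.242.
(The Φ(−δ − z_{α/2}) term is vanishingly small for δ > 0 and is dropped in the standard sample-size formula.)
δ = d·√(n/2) ⇒ n = 2(δ/d)² = 2 × (3.242 / 0.20)² = 525.37.
Rounding up, n = 526 per group.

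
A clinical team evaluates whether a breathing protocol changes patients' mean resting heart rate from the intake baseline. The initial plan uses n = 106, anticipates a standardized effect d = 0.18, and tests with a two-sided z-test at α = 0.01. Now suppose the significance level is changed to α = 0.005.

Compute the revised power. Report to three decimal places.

Power ≈ 0.170

δ = d·√n = 0.18 × √106 = 1.8532 (unchanged). New critical value: z_{0.0025} = 2.807.
Revised power = Φ(δ − 2.807) + Φ(−δ − 2.807) = Φ(-0.954) + Φ(-4.660) = 0.1701 + 0.0000 = 0.1701.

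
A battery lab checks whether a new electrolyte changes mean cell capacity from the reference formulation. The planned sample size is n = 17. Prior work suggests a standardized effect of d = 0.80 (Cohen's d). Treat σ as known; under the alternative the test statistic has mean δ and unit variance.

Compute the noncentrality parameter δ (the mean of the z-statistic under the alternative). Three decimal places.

The noncentrality parameter scales effect size by the design's sample-size factor: δ = d·√n = 0.80 × √17 = 3.2985

δ ≈ 3.298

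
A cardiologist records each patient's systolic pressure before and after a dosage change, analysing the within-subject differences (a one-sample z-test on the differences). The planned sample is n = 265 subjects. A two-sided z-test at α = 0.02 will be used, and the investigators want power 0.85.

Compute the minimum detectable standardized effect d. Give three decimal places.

d ≈ 0.207

Need Φ(δ − 2.326) = 0.85, so δ = 2.326 + 1.036 = 3.363.
(Lower-tail contribution to power is negligible for δ > 0.)
δ = d·√n ⇒ d = δ/√n = 3.363/√265 = 0.2066.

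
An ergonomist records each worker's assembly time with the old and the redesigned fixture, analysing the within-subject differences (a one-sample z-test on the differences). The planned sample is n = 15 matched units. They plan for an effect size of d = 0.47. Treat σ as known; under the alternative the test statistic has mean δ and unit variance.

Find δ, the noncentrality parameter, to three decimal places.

The noncentrality parameter scales effect size by the design's sample-size factor: δ = d·√n = 0.47 × √15 = 1.8203

δ ≈ 1.820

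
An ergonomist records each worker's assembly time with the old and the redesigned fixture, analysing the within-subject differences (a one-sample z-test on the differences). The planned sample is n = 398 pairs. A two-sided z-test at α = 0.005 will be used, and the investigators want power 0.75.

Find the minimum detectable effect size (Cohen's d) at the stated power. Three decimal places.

Need Φ(δ − 2.807) = 0.75, so δ = 2.807 + 0.674 = 3.482.
(The second rejection-region term Φ(−δ − z_{α/2}) is negligible and dropped.)
δ = d·√n ⇒ d = δ/√n = 3.482/√398 = 0.1745.

d ≈ 0.175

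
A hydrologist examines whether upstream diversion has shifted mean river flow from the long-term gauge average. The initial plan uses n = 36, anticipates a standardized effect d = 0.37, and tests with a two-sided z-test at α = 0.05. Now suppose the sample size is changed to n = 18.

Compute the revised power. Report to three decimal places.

Power ≈ 0.348

With n = 18: δ = d·√n = 0.37 × √18 = 1.5698. Critical value z_{0.025} = 1.960.
Revised power = Φ(δ − 1.960) + Φ(−δ − 1.960) = Φ(-0.390) + Φ(-3.530) = 0.3482 + 0.0002 = 0.3484.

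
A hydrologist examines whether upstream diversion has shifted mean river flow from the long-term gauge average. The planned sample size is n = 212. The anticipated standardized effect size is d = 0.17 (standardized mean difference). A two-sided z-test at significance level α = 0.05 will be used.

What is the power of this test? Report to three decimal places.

Noncentrality parameter: δ = d·√n = 0.17 × √212 = 2.4752
Two-sided α = 0.05 → critical value z_{0.025} = 1.960.
Power = Φ(δ − 1.960) + Φ(−δ − 1.960) = Φ(0.515) + Φ(-4.435) = 0.6968 + 0.0000 = 0.6968.

Power ≈ 0.697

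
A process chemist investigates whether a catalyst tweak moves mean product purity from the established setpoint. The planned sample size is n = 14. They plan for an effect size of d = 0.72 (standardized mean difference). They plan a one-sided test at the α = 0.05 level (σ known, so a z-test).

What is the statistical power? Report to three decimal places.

Power ≈ 0.853

Noncentrality parameter: δ = d·√n = 0.72 × √14 = 2.6940
Critical value for a one-sided test at α = 0.05: z_α = 1.645.
Power = Φ(δ − 1.645) = Φ(1.049) = 0.8529.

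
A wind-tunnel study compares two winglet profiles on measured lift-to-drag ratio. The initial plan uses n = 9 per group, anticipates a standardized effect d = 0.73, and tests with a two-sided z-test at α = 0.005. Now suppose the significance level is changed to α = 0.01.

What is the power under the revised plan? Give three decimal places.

Power ≈ 0.152

δ = d·√(n/2) = 0.73 × √(9/2) = 1.5486 (unchanged). New critical value: z_{0.005} = 2.576.
Revised power = Φ(δ − 2.576) + Φ(−δ − 2.576) = Φ(-1.027) + Φ(-4.124) = 0.1521 + 0.0000 = 0.1522.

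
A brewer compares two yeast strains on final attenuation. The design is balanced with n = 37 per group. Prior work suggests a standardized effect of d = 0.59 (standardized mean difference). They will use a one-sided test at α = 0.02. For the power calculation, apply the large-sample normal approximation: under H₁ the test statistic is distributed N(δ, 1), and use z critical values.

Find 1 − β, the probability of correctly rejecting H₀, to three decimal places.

Noncentrality parameter: δ = d·√(n/2) = 0.59 × √(37/2) = 2.5377
Critical value for a one-sided test at α = 0.02: z_α = 2.054.
Power = Φ(δ − 2.054) = Φ(0.484) = 0.6858.

Power ≈ 0.686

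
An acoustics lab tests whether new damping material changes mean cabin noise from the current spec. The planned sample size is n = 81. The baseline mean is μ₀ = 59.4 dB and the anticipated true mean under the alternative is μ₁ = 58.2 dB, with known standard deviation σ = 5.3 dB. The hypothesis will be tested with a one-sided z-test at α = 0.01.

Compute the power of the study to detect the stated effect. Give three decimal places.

Standardized effect: d = |μ₁ − μ₀| / σ = |58.2 − 59.4| / 5.3 = 0.2264
Noncentrality parameter: λ = d·√n = 0.2264 × √81 = 2.0377
Critical value for a one-sided test at α = 0.01: z_α = 2.326.
Power = Φ(λ − 2.326) = Φ(-0.289) = 0.3864.

Power ≈ 0.386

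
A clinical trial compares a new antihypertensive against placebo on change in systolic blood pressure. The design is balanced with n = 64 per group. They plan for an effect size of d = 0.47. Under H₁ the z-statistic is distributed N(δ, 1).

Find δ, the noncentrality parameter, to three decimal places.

δ ≈ 2.659

The noncentrality parameter scales effect size by the design's sample-size factor: δ = d·√(n/2) = 0.47 × √(64/2) = 2.6587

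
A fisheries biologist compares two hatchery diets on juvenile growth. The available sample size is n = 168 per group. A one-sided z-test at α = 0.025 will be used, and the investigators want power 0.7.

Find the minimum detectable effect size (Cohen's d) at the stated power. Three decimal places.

Required noncentrality: δ = z_{0.025} + z_{0.30} = 1.960 + 0.524 = 2.484.
δ = d·√(n/2) ⇒ d = δ/√(n/2) = 2.484/√(168/2) = 0.2711.

d ≈ 0.271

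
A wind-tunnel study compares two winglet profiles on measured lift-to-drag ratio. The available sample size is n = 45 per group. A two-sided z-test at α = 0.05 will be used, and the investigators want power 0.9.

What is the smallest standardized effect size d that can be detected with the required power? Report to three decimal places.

Need Φ(δ − 1.960) = 0.9, so δ = 1.960 + 1.282 = 3.242.
(Lower-tail contribution to power is negligible for δ > 0.)
δ = d·√(n/2) ⇒ d = δ/√(n/2) = 3.242/√(45/2) = 0.6834.

d ≈ 0.683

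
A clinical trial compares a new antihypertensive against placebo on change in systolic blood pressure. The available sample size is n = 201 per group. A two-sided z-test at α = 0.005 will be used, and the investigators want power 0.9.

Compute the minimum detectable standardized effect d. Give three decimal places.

d ≈ 0.408

Required noncentrality: δ = z_{0.0025} + z_{0.10} = 2.807 + 1.282 = 4.089.
(The second rejection-region term Φ(−δ − z_{α/2}) is negligible and dropped.)
δ = d·√(n/2) ⇒ d = δ/√(n/2) = 4.089/√(201/2) = 0.4078.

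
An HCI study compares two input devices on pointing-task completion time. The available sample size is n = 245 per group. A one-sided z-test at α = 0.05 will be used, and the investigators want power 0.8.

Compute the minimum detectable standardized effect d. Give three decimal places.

Need Φ(δ − 1.645) = 0.8, so δ = 1.645 + 0.842 = 2.486.
δ = d·√(n/2) ⇒ d = δ/√(n/2) = 2.486/√(245/2) = 0.2247.

d ≈ 0.225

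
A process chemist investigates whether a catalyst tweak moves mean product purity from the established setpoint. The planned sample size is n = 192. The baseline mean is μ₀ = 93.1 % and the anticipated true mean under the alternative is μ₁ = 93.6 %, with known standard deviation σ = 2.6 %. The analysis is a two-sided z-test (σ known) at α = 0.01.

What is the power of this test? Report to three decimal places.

Standardized effect: d = |μ₁ − μ₀| / σ = |93.6 − 93.1| / 2.6 = 0.1923
Noncentrality parameter: δ = d·√n = 0.1923 × √192 = 2.6647
Two-sided α = 0.01 → critical value z_{0.005} = 2.576.
Power = Φ(δ − 2.576) + Φ(−δ − 2.576) = Φ(0.089) + Φ(-5.241) = 0.5354 + 0.0000 = 0.5354.

Power ≈ 0.535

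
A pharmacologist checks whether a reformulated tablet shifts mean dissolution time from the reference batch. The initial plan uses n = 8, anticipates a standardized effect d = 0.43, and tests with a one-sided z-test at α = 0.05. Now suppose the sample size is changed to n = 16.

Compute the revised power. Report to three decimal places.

Power ≈ 0.530

With n = 16: δ = d·√n = 0.43 × √16 = 1.7200. Critical value z_{0.05} = 1.645.
Revised power = Φ(δ − 1.645) = Φ(0.075) = 0.5300.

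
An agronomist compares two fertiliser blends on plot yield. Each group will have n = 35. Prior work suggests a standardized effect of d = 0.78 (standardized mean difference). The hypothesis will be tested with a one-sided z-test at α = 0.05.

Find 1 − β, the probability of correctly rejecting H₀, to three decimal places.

Power ≈ 0.947

Noncentrality parameter: δ = d·√(n/2) = 0.78 × √(35/2) = 3.2630
Critical value for a one-sided test at α = 0.05: z_α = 1.645.
Power = Φ(δ − 1.645) = Φ(1.618) = 0.9472.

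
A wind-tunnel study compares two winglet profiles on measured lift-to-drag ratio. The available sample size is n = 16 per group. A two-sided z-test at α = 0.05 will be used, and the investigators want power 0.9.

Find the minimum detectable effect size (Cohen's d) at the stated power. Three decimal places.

d ≈ 1.146

Need Φ(δ − 1.960) = 0.9, so δ = 1.960 + 1.282 = 3.242.
(The second rejection-region term Φ(−δ − z_{α/2}) is negligible and dropped.)
δ = d·√(n/2) ⇒ d = δ/√(n/2) = 3.242/√(16/2) = 1.1460.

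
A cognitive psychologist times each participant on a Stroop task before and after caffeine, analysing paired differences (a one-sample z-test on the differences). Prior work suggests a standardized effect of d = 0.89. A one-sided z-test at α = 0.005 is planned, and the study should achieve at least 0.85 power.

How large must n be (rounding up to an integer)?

n = 17

For power 0.85 need Φ(δ − z_{0.005}) = 0.85, so δ = z_{0.005} + z_{0.15} = 2.576 + 1.036 = 3.612.
δ = d·√n ⇒ n = (δ/d)² = (3.612 / 0.89)² = 16.47.
Round up to the next whole unit.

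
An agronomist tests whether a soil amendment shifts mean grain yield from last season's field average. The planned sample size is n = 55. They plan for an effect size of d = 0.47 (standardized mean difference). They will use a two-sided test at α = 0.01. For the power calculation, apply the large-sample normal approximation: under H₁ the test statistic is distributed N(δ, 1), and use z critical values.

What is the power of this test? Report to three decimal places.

Power ≈ 0.819

Noncentrality parameter: δ = d·√n = 0.47 × √55 = 3.4856
Critical value for a two-sided test at α = 0.01: z_{α/2} = 2.576.
Power = Φ(δ − 2.576) + Φ(−δ − 2.576) = Φ(0.910) + Φ(-6.061) = 0.8185 + 0.0000 = 0.8185.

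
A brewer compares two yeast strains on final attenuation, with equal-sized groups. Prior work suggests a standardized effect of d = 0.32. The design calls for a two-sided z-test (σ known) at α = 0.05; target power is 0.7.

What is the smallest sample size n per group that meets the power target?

For power 0.7 need Φ(δ − z_{0.025}) = 0.7, so δ = z_{0.025} + z_{0.30} = 1.960 + 0.524 = 2.484.
(For δ > 0 the lower-tail rejection region contributes negligibly to power, so the one-term inversion is standard.)
δ = d·√(n/2) ⇒ n = 2(δ/d)² = 2 × (2.484 / 0.32)² = 120.55.
Rounding up, n = 121 per group.

n = 121 per group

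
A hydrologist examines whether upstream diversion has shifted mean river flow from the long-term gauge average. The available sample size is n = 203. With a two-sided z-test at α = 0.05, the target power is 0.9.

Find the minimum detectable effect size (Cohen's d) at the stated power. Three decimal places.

Required noncentrality: δ = z_{0.025} + z_{0.10} = 1.960 + 1.282 = 3.242.
(The second rejection-region term Φ(−δ − z_{α/2}) is negligible and dropped.)
δ = d·√n ⇒ d = δ/√n = 3.242/√203 = 0.2275.

d ≈ 0.228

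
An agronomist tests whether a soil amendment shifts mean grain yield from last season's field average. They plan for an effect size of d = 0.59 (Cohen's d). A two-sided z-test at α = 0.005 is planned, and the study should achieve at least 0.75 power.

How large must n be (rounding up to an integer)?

For power 0.75 need Φ(δ − z_{0.0025}) = 0.75, so δ = z_{0.0025} + z_{0.25} = 2.807 + 0.674 = 3.482.
(For δ > 0 the lower-tail rejection region contributes negligibly to power, so the one-term inversion is standard.)
δ = d·√n ⇒ n = (δ/d)² = (3.482 / 0.59)² = 34.82.
Round up to the next whole unit.

n = 35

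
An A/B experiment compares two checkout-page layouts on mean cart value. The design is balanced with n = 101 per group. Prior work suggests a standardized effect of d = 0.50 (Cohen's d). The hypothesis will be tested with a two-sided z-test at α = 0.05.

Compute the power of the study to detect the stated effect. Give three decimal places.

Power ≈ 0.944

Noncentrality parameter: δ = d·√(n/2) = 0.50 × √(101/2) = 3.5532
Two-sided α = 0.05 → critical value z_{0.025} = 1.960.
Power = Φ(δ − 1.960) + Φ(−δ − 1.960) = Φ(1.593) + Φ(-5.513) = 0.9444 + 0.0000 = 0.9444.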